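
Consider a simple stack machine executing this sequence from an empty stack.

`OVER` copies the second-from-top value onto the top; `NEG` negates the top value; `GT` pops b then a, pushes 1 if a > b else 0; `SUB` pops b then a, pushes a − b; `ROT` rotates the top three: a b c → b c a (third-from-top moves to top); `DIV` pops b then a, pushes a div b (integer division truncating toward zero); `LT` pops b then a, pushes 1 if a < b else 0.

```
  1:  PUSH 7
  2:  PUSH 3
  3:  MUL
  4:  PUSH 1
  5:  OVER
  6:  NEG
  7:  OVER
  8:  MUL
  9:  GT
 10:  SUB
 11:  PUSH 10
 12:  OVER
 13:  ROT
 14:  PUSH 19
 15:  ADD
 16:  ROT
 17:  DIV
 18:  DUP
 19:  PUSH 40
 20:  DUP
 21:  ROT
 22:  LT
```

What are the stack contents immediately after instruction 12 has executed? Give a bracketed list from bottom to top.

[20, 10, 20]

PUSH 7  -> [7]
PUSH 3  -> [7, 3]
MUL     -> [21]
PUSH 1  -> [21, 1]
OVER    -> [21, 1, 21]
NEG     -> [21, 1, -21]
OVER    -> [21, 1, -21, 1]
MUL     -> [21, 1, -21]
GT      -> [21, 1]
SUB     -> [20]
PUSH 10 -> [20, 10]
OVER    -> [20, 10, 20]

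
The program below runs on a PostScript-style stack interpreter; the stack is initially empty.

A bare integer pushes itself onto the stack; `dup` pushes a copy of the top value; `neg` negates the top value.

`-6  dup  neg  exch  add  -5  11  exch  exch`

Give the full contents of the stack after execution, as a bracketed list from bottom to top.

-6   : [-6]
dup  : [-6, -6]
neg  : [-6, 6]
exch : [6, -6]
add  : [0]
-5   : [0, -5]
11   : [0, -5, 11]
exch : [0, 11, -5]
exch : [0, -5, 11]

[0, -5, 11]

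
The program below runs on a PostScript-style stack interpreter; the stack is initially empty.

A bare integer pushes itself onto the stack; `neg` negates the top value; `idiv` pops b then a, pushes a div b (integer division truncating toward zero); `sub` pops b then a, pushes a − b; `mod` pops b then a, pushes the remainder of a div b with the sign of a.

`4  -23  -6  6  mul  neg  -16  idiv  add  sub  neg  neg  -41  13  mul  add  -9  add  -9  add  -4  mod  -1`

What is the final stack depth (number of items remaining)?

4    : 4
-23  : 4 -23
-6   : 4 -23 -6
6    : 4 -23 -6 6
mul  : 4 -23 -36
neg  : 4 -23 36
-16  : 4 -23 36 -16
idiv : 4 -23 -2
add  : 4 -25
sub  : 29
neg  : -29
neg  : 29
-41  : 29 -41
13   : 29 -41 13
mul  : 29 -533
add  : -504
-9   : -504 -9
add  : -513
-9   : -513 -9
add  : -522
-4   : -522 -4
mod  : -2
-1   : -2 -1

2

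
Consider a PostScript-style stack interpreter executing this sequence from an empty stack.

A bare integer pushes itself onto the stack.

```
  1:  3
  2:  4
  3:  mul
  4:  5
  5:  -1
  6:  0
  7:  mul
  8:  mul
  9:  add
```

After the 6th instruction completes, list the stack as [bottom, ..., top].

3   : 3
4   : 3 4
mul : 12
5   : 12 5
-1  : 12 5 -1
0   : 12 5 -1 0

[12, 5, -1, 0]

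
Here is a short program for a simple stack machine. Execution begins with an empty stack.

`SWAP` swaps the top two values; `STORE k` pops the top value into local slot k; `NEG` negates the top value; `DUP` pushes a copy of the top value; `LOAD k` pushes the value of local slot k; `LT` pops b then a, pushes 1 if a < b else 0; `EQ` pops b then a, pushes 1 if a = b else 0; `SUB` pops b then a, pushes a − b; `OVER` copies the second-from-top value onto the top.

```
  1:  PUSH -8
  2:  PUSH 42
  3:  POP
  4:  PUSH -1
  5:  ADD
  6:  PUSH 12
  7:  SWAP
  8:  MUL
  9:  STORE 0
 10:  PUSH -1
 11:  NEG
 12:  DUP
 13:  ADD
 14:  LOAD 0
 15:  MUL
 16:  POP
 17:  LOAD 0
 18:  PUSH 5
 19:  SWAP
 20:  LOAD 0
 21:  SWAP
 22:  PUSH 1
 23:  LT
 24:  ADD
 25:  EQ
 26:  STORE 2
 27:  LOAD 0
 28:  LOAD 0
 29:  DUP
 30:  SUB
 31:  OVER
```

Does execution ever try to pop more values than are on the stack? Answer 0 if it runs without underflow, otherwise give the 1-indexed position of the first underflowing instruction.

0

PUSH -8 : -8
PUSH 42 : -8 42
POP     : -8
PUSH -1 : -8 -1
ADD     : -9
PUSH 12 : -9 12
SWAP    : 12 -9
MUL     : -108
STORE 0 : (empty)
PUSH -1 : -1
NEG     : 1
DUP     : 1 1
ADD     : 2
LOAD 0  : 2 -108
MUL     : -216
POP     : (empty)
LOAD 0  : -108
PUSH 5  : -108 5
SWAP    : 5 -108
LOAD 0  : 5 -108 -108
SWAP    : 5 -108 -108
PUSH 1  : 5 -108 -108 1
LT      : 5 -108 1
ADD     : 5 -107
EQ      : 0
STORE 2 : (empty)
LOAD 0  : -108
LOAD 0  : -108 -108
DUP     : -108 -108 -108
SUB     : -108 0
OVER    : -108 0 -108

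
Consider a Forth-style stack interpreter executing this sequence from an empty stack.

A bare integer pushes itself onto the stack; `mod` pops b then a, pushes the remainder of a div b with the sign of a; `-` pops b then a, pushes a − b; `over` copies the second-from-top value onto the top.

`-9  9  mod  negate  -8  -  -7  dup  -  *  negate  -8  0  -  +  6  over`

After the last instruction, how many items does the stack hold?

3

-9      -9
9       -9 9
mod     0
negate  0
-8      0 -8
-       8
-7      8 -7
dup     8 -7 -7
-       8 0
*       0
negate  0
-8      0 -8
0       0 -8 0
-       0 -8
+       -8
6       -8 6
over    -8 6 -8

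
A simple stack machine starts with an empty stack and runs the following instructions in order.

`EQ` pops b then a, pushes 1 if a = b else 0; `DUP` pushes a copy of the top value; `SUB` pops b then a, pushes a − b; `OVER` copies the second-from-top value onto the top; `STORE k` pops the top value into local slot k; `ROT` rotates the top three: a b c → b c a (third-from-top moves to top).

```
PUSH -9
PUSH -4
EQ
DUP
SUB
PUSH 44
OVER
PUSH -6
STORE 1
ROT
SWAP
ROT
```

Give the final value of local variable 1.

-6

PUSH -9 → -9
PUSH -4 → -9 -4
EQ      → 0
DUP     → 0 0
SUB     → 0
PUSH 44 → 0 44
OVER    → 0 44 0
PUSH -6 → 0 44 0 -6
STORE 1 → 0 44 0
ROT     → 44 0 0
SWAP    → 44 0 0
ROT     → 0 0 44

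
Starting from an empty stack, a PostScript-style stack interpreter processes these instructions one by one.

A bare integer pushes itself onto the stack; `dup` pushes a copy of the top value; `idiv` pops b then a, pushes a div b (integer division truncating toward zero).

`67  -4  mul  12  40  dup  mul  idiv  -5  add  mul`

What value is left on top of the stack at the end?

1340

67    67
-4    67 -4
mul   -268
12    -268 12
40    -268 12 40
dup   -268 12 40 40
mul   -268 12 1600
idiv  -268 0
-5    -268 0 -5
add   -268 -5
mul   1340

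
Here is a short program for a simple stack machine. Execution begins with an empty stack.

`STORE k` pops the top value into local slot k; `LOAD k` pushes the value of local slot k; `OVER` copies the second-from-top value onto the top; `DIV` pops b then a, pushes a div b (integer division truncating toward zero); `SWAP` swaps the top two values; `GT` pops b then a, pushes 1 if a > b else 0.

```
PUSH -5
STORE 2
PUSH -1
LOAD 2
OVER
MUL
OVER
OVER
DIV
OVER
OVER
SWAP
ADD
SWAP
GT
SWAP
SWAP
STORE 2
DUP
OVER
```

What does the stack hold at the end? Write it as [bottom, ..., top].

PUSH -5 -> -5
STORE 2 -> (empty)
PUSH -1 -> -1
LOAD 2  -> -1 -5
OVER    -> -1 -5 -1
MUL     -> -1 5
OVER    -> -1 5 -1
OVER    -> -1 5 -1 5
DIV     -> -1 5 0
OVER    -> -1 5 0 5
OVER    -> -1 5 0 5 0
SWAP    -> -1 5 0 0 5
ADD     -> -1 5 0 5
SWAP    -> -1 5 5 0
GT      -> -1 5 1
SWAP    -> -1 1 5
SWAP    -> -1 5 1
STORE 2 -> -1 5
DUP     -> -1 5 5
OVER    -> -1 5 5 5

[-1, 5, 5, 5]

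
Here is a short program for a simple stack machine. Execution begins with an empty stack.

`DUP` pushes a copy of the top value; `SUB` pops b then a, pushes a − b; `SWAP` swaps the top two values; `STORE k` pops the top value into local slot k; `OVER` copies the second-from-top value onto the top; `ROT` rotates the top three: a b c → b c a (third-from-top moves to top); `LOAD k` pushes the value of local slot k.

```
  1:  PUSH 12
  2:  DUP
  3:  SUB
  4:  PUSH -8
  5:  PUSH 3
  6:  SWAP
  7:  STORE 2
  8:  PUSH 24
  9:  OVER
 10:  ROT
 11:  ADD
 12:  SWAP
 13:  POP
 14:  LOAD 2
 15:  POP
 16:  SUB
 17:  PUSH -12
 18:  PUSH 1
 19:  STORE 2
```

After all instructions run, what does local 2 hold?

PUSH 12  -> [12]
DUP      -> [12, 12]
SUB      -> [0]
PUSH -8  -> [0, -8]
PUSH 3   -> [0, -8, 3]
SWAP     -> [0, 3, -8]
STORE 2  -> [0, 3]
PUSH 24  -> [0, 3, 24]
OVER     -> [0, 3, 24, 3]
ROT      -> [0, 24, 3, 3]
ADD      -> [0, 24, 6]
SWAP     -> [0, 6, 24]
POP      -> [0, 6]
LOAD 2   -> [0, 6, -8]
POP      -> [0, 6]
SUB      -> [-6]
PUSH -12 -> [-6, -12]
PUSH 1   -> [-6, -12, 1]
STORE 2  -> [-6, -12]

1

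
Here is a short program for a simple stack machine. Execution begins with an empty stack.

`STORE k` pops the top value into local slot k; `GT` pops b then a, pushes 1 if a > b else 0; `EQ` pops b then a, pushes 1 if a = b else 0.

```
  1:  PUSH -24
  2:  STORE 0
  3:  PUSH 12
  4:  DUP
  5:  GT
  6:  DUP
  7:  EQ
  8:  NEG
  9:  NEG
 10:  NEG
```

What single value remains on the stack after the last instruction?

-1

PUSH -24  [-24]
STORE 0   []
PUSH 12   [12]
DUP       [12, 12]
GT        [0]
DUP       [0, 0]
EQ        [1]
NEG       [-1]
NEG       [1]
NEG       [-1]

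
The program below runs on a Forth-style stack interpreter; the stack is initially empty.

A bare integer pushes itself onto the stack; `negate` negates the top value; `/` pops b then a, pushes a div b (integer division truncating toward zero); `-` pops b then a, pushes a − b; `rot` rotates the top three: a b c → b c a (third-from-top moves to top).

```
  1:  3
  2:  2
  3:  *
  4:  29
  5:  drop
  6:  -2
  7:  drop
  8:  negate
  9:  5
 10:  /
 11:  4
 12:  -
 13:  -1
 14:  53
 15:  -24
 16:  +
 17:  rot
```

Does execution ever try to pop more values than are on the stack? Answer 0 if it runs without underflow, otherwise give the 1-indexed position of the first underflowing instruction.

3      : [3]
2      : [3, 2]
*      : [6]
29     : [6, 29]
drop   : [6]
-2     : [6, -2]
drop   : [6]
negate : [-6]
5      : [-6, 5]
/      : [-1]
4      : [-1, 4]
-      : [-5]
-1     : [-5, -1]
53     : [-5, -1, 53]
-24    : [-5, -1, 53, -24]
+      : [-5, -1, 29]
rot    : [-1, 29, -5]

0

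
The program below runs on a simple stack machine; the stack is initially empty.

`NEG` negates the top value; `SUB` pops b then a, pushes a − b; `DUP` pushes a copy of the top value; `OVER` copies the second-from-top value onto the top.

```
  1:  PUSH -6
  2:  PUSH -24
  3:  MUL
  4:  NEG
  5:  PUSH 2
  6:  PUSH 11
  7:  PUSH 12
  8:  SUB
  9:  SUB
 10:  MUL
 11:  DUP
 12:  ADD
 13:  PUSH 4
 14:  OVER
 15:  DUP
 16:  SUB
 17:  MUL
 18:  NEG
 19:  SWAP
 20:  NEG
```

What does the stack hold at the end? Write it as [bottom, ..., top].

[0, 864]

PUSH -6   -6
PUSH -24  -6 -24
MUL       144
NEG       -144
PUSH 2    -144 2
PUSH 11   -144 2 11
PUSH 12   -144 2 11 12
SUB       -144 2 -1
SUB       -144 3
MUL       -432
DUP       -432 -432
ADD       -864
PUSH 4    -864 4
OVER      -864 4 -864
DUP       -864 4 -864 -864
SUB       -864 4 0
MUL       -864 0
NEG       -864 0
SWAP      0 -864
NEG       0 864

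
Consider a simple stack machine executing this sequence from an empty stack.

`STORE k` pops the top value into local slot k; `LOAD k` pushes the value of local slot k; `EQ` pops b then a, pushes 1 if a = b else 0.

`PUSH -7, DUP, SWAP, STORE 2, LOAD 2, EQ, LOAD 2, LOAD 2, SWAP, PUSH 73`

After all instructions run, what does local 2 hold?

-7

PUSH -7 : -7
DUP     : -7 -7
SWAP    : -7 -7
STORE 2 : -7
LOAD 2  : -7 -7
EQ      : 1
LOAD 2  : 1 -7
LOAD 2  : 1 -7 -7
SWAP    : 1 -7 -7
PUSH 73 : 1 -7 -7 73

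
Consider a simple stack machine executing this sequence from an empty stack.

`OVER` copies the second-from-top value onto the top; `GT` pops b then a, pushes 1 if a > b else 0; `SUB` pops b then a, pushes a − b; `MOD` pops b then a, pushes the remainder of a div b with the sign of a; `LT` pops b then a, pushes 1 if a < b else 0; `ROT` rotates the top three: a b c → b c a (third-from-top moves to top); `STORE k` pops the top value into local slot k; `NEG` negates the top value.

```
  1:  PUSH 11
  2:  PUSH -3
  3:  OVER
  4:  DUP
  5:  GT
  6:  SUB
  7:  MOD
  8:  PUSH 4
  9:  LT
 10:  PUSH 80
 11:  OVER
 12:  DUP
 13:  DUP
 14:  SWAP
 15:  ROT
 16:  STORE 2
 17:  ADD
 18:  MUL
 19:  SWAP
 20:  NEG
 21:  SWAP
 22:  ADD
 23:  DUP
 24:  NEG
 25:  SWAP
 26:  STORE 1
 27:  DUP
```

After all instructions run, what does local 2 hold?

PUSH 11 -> 11
PUSH -3 -> 11 -3
OVER    -> 11 -3 11
DUP     -> 11 -3 11 11
GT      -> 11 -3 0
SUB     -> 11 -3
MOD     -> 2
PUSH 4  -> 2 4
LT      -> 1
PUSH 80 -> 1 80
OVER    -> 1 80 1
DUP     -> 1 80 1 1
DUP     -> 1 80 1 1 1
SWAP    -> 1 80 1 1 1
ROT     -> 1 80 1 1 1
STORE 2 -> 1 80 1 1
ADD     -> 1 80 2
MUL     -> 1 160
SWAP    -> 160 1
NEG     -> 160 -1
SWAP    -> -1 160
ADD     -> 159
DUP     -> 159 159
NEG     -> 159 -159
SWAP    -> -159 159
STORE 1 -> -159
DUP     -> -159 -159

1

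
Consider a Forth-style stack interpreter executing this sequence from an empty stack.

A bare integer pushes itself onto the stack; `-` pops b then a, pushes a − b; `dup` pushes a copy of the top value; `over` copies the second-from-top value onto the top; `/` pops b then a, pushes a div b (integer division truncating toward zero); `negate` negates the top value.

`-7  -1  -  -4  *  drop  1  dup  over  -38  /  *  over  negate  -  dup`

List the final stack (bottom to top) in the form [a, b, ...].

[1, 1, 1]

-7     -> -7
-1     -> -7 -1
-      -> -6
-4     -> -6 -4
*      -> 24
drop   -> (empty)
1      -> 1
dup    -> 1 1
over   -> 1 1 1
-38    -> 1 1 1 -38
/      -> 1 1 0
*      -> 1 0
over   -> 1 0 1
negate -> 1 0 -1
-      -> 1 1
dup    -> 1 1 1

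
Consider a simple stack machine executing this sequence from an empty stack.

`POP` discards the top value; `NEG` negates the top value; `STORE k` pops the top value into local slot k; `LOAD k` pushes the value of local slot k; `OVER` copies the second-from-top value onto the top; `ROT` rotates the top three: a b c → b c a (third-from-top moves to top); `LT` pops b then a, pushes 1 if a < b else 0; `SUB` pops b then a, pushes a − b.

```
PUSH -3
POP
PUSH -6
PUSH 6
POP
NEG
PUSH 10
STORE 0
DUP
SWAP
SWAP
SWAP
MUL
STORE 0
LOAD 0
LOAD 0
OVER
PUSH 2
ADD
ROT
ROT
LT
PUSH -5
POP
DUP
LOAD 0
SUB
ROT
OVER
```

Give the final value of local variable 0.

PUSH -3 → -3
POP     → (empty)
PUSH -6 → -6
PUSH 6  → -6 6
POP     → -6
NEG     → 6
PUSH 10 → 6 10
STORE 0 → 6
DUP     → 6 6
SWAP    → 6 6
SWAP    → 6 6
SWAP    → 6 6
MUL     → 36
STORE 0 → (empty)
LOAD 0  → 36
LOAD 0  → 36 36
OVER    → 36 36 36
PUSH 2  → 36 36 36 2
ADD     → 36 36 38
ROT     → 36 38 36
ROT     → 38 36 36
LT      → 38 0
PUSH -5 → 38 0 -5
POP     → 38 0
DUP     → 38 0 0
LOAD 0  → 38 0 0 36
SUB     → 38 0 -36
ROT     → 0 -36 38
OVER    → 0 -36 38 -36

36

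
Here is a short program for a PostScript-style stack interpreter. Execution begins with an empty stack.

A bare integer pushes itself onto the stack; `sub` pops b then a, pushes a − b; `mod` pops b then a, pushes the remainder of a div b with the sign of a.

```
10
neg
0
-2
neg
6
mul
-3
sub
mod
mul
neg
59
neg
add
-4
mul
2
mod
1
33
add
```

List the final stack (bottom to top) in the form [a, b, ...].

[0, 34]

10  → 10
neg → -10
0   → -10 0
-2  → -10 0 -2
neg → -10 0 2
6   → -10 0 2 6
mul → -10 0 12
-3  → -10 0 12 -3
sub → -10 0 15
mod → -10 0
mul → 0
neg → 0
59  → 0 59
neg → 0 -59
add → -59
-4  → -59 -4
mul → 236
2   → 236 2
mod → 0
1   → 0 1
33  → 0 1 33
add → 0 34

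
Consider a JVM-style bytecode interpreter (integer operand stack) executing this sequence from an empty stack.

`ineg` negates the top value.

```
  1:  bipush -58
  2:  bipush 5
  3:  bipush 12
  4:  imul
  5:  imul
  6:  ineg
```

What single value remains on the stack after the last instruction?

3480

bipush -58 → -58
bipush 5   → -58 5
bipush 12  → -58 5 12
imul       → -58 60
imul       → -3480
ineg       → 3480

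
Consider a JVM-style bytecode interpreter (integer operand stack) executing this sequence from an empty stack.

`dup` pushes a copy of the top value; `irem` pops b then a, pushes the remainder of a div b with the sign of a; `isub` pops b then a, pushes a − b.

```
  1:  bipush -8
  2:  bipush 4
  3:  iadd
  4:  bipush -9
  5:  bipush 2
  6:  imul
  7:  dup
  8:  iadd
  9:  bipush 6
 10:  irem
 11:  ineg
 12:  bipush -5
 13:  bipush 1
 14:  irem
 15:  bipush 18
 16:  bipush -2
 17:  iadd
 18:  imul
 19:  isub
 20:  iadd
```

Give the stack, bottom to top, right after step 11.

[-4, 0]

bipush -8 : -8
bipush 4  : -8 4
iadd      : -4
bipush -9 : -4 -9
bipush 2  : -4 -9 2
imul      : -4 -18
dup       : -4 -18 -18
iadd      : -4 -36
bipush 6  : -4 -36 6
irem      : -4 0
ineg      : -4 0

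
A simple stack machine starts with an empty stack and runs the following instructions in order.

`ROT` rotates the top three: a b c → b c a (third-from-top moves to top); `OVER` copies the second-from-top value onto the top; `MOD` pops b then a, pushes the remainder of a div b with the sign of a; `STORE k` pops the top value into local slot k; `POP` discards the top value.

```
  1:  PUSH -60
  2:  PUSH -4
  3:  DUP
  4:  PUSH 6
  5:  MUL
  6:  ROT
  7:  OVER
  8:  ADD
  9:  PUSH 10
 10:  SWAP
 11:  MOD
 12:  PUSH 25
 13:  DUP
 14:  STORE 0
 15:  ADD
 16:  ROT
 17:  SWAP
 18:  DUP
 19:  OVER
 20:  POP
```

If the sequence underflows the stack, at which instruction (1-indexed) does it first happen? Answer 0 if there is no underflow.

PUSH -60  [-60]
PUSH -4   [-60, -4]
DUP       [-60, -4, -4]
PUSH 6    [-60, -4, -4, 6]
MUL       [-60, -4, -24]
ROT       [-4, -24, -60]
OVER      [-4, -24, -60, -24]
ADD       [-4, -24, -84]
PUSH 10   [-4, -24, -84, 10]
SWAP      [-4, -24, 10, -84]
MOD       [-4, -24, 10]
PUSH 25   [-4, -24, 10, 25]
DUP       [-4, -24, 10, 25, 25]
STORE 0   [-4, -24, 10, 25]
ADD       [-4, -24, 35]
ROT       [-24, 35, -4]
SWAP      [-24, -4, 35]
DUP       [-24, -4, 35, 35]
OVER      [-24, -4, 35, 35, 35]
POP       [-24, -4, 35, 35]

0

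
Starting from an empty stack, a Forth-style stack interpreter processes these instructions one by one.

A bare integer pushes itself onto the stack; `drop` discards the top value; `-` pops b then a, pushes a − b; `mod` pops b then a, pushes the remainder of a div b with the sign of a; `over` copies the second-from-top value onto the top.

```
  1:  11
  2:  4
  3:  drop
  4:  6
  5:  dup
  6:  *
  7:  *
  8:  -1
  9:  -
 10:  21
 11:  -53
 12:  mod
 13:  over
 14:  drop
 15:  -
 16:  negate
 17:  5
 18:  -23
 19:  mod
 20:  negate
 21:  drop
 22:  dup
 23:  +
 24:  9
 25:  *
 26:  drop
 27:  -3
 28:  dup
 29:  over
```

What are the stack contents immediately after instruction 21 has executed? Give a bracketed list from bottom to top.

11     : [11]
4      : [11, 4]
drop   : [11]
6      : [11, 6]
dup    : [11, 6, 6]
*      : [11, 36]
*      : [396]
-1     : [396, -1]
-      : [397]
21     : [397, 21]
-53    : [397, 21, -53]
mod    : [397, 21]
over   : [397, 21, 397]
drop   : [397, 21]
-      : [376]
negate : [-376]
5      : [-376, 5]
-23    : [-376, 5, -23]
mod    : [-376, 5]
negate : [-376, -5]
drop   : [-376]

[-376]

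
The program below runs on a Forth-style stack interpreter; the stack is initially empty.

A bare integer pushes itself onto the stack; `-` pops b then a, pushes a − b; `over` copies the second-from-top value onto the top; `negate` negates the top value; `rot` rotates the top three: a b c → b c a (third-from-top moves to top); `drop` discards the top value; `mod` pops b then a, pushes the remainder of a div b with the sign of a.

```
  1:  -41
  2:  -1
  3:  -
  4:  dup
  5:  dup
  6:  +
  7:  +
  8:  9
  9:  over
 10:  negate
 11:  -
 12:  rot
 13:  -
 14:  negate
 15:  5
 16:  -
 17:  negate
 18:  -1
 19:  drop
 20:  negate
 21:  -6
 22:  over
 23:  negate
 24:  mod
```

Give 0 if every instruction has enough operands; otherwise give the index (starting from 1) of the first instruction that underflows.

12

-41    : [-41]
-1     : [-41, -1]
-      : [-40]
dup    : [-40, -40]
dup    : [-40, -40, -40]
+      : [-40, -80]
+      : [-120]
9      : [-120, 9]
over   : [-120, 9, -120]
negate : [-120, 9, 120]
-      : [-120, -111]
rot  — needs 3 operands, stack has 2 → underflow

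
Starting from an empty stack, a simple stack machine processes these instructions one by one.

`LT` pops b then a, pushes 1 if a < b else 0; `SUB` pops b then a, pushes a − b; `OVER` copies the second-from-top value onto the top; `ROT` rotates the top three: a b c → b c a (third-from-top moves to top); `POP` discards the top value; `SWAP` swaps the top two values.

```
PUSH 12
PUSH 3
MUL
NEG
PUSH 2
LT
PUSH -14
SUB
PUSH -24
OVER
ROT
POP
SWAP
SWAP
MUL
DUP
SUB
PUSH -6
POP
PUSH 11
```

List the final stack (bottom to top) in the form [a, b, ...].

[0, 11]

PUSH 12   [12]
PUSH 3    [12, 3]
MUL       [36]
NEG       [-36]
PUSH 2    [-36, 2]
LT        [1]
PUSH -14  [1, -14]
SUB       [15]
PUSH -24  [15, -24]
OVER      [15, -24, 15]
ROT       [-24, 15, 15]
POP       [-24, 15]
SWAP      [15, -24]
SWAP      [-24, 15]
MUL       [-360]
DUP       [-360, -360]
SUB       [0]
PUSH -6   [0, -6]
POP       [0]
PUSH 11   [0, 11]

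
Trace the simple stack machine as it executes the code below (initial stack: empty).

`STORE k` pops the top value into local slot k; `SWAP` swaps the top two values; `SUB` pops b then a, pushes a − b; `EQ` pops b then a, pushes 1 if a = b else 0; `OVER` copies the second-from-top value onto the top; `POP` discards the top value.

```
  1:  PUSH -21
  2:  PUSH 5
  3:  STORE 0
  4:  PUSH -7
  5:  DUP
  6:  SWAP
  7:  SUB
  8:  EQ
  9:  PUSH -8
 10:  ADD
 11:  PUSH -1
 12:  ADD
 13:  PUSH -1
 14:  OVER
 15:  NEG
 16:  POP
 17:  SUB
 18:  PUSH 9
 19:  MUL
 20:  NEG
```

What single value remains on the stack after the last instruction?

72

PUSH -21  -21
PUSH 5    -21 5
STORE 0   -21
PUSH -7   -21 -7
DUP       -21 -7 -7
SWAP      -21 -7 -7
SUB       -21 0
EQ        0
PUSH -8   0 -8
ADD       -8
PUSH -1   -8 -1
ADD       -9
PUSH -1   -9 -1
OVER      -9 -1 -9
NEG       -9 -1 9
POP       -9 -1
SUB       -8
PUSH 9    -8 9
MUL       -72
NEG       72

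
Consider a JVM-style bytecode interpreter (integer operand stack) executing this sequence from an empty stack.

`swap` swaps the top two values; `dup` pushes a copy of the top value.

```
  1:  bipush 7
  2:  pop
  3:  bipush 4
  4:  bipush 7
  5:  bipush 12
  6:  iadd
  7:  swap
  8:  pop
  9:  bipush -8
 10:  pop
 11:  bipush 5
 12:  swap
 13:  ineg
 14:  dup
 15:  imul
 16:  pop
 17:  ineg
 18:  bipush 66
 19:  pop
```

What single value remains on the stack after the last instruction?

-5

bipush 7  : 7
pop       : (empty)
bipush 4  : 4
bipush 7  : 4 7
bipush 12 : 4 7 12
iadd      : 4 19
swap      : 19 4
pop       : 19
bipush -8 : 19 -8
pop       : 19
bipush 5  : 19 5
swap      : 5 19
ineg      : 5 -19
dup       : 5 -19 -19
imul      : 5 361
pop       : 5
ineg      : -5
bipush 66 : -5 66
pop       : -5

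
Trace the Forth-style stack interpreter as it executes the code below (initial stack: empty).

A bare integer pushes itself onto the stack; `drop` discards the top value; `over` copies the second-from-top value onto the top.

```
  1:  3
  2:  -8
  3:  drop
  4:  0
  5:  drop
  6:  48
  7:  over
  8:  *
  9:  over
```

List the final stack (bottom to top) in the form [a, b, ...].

[3, 144, 3]

3    -> 3
-8   -> 3 -8
drop -> 3
0    -> 3 0
drop -> 3
48   -> 3 48
over -> 3 48 3
*    -> 3 144
over -> 3 144 3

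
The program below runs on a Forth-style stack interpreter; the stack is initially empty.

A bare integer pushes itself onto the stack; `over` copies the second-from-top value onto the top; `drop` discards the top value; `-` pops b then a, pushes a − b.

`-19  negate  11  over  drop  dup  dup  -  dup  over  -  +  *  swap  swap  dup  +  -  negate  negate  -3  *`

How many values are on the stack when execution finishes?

-19    -> -19
negate -> 19
11     -> 19 11
over   -> 19 11 19
drop   -> 19 11
dup    -> 19 11 11
dup    -> 19 11 11 11
-      -> 19 11 0
dup    -> 19 11 0 0
over   -> 19 11 0 0 0
-      -> 19 11 0 0
+      -> 19 11 0
*      -> 19 0
swap   -> 0 19
swap   -> 19 0
dup    -> 19 0 0
+      -> 19 0
-      -> 19
negate -> -19
negate -> 19
-3     -> 19 -3
*      -> -57

1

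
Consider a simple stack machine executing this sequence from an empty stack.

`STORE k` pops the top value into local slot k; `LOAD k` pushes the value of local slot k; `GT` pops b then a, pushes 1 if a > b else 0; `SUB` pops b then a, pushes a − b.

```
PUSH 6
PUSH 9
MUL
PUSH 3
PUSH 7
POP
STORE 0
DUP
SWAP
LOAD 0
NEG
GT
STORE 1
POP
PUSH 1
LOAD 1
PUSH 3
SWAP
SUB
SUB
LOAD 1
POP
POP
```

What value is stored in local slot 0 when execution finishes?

PUSH 6  : 6
PUSH 9  : 6 9
MUL     : 54
PUSH 3  : 54 3
PUSH 7  : 54 3 7
POP     : 54 3
STORE 0 : 54
DUP     : 54 54
SWAP    : 54 54
LOAD 0  : 54 54 3
NEG     : 54 54 -3
GT      : 54 1
STORE 1 : 54
POP     : (empty)
PUSH 1  : 1
LOAD 1  : 1 1
PUSH 3  : 1 1 3
SWAP    : 1 3 1
SUB     : 1 2
SUB     : -1
LOAD 1  : -1 1
POP     : -1
POP     : (empty)

3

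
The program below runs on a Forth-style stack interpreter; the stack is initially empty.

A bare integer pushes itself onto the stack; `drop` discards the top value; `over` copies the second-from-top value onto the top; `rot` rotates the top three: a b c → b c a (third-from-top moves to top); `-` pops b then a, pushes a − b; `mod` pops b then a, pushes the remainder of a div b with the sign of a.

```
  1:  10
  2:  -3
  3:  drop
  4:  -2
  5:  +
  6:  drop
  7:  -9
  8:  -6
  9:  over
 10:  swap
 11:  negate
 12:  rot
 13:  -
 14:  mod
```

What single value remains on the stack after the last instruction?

10     → 10
-3     → 10 -3
drop   → 10
-2     → 10 -2
+      → 8
drop   → (empty)
-9     → -9
-6     → -9 -6
over   → -9 -6 -9
swap   → -9 -9 -6
negate → -9 -9 6
rot    → -9 6 -9
-      → -9 15
mod    → -9

-9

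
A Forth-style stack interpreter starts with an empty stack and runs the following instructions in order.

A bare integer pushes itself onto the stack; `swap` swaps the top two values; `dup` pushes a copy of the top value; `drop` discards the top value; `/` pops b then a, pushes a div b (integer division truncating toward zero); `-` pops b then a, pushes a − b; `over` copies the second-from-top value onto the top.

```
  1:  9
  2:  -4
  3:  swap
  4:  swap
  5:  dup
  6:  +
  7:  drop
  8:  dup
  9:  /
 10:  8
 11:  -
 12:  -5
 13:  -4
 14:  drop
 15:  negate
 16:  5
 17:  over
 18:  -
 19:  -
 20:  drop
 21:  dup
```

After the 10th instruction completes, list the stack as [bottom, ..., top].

[1, 8]

9     [9]
-4    [9, -4]
swap  [-4, 9]
swap  [9, -4]
dup   [9, -4, -4]
+     [9, -8]
drop  [9]
dup   [9, 9]
/     [1]
8     [1, 8]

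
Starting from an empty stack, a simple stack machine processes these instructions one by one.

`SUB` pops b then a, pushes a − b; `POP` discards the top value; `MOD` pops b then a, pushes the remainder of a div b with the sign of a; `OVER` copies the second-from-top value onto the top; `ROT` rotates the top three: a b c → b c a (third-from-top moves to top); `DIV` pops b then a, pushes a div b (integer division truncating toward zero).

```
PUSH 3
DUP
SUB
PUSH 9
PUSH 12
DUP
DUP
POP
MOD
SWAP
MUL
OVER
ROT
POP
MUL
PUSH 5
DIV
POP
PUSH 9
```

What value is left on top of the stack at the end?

PUSH 3   [3]
DUP      [3, 3]
SUB      [0]
PUSH 9   [0, 9]
PUSH 12  [0, 9, 12]
DUP      [0, 9, 12, 12]
DUP      [0, 9, 12, 12, 12]
POP      [0, 9, 12, 12]
MOD      [0, 9, 0]
SWAP     [0, 0, 9]
MUL      [0, 0]
OVER     [0, 0, 0]
ROT      [0, 0, 0]
POP      [0, 0]
MUL      [0]
PUSH 5   [0, 5]
DIV      [0]
POP      []
PUSH 9   [9]

9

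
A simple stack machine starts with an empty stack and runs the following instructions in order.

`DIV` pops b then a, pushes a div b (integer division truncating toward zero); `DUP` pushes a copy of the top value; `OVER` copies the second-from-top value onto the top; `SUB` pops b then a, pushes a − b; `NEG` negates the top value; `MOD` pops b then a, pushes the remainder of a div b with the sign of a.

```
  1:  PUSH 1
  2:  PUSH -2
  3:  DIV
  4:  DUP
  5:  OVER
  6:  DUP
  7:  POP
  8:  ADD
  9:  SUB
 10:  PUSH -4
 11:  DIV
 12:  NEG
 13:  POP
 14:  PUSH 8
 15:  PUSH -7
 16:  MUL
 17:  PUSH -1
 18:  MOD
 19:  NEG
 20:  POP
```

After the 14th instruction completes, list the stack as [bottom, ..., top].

PUSH 1  -> 1
PUSH -2 -> 1 -2
DIV     -> 0
DUP     -> 0 0
OVER    -> 0 0 0
DUP     -> 0 0 0 0
POP     -> 0 0 0
ADD     -> 0 0
SUB     -> 0
PUSH -4 -> 0 -4
DIV     -> 0
NEG     -> 0
POP     -> (empty)
PUSH 8  -> 8

[8]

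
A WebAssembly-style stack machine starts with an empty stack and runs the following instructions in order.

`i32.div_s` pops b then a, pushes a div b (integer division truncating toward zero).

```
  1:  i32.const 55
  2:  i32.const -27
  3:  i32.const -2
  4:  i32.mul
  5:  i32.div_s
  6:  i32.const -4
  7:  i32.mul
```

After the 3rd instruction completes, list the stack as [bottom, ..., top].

i32.const 55  -> [55]
i32.const -27 -> [55, -27]
i32.const -2  -> [55, -27, -2]

[55, -27, -2]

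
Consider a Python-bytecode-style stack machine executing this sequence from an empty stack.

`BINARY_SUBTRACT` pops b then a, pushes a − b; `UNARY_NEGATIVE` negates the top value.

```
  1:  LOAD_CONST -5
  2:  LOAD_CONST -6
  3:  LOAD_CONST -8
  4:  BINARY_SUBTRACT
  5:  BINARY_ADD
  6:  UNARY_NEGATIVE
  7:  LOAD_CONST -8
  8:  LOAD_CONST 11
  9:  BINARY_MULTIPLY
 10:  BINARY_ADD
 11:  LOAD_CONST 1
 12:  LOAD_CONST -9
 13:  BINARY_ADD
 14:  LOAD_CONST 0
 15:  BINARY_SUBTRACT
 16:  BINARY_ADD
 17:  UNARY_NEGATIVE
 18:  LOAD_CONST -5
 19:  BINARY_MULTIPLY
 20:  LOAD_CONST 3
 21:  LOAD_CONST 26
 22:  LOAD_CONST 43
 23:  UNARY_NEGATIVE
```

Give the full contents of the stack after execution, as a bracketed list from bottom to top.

LOAD_CONST -5   -> -5
LOAD_CONST -6   -> -5 -6
LOAD_CONST -8   -> -5 -6 -8
BINARY_SUBTRACT -> -5 2
BINARY_ADD      -> -3
UNARY_NEGATIVE  -> 3
LOAD_CONST -8   -> 3 -8
LOAD_CONST 11   -> 3 -8 11
BINARY_MULTIPLY -> 3 -88
BINARY_ADD      -> -85
LOAD_CONST 1    -> -85 1
LOAD_CONST -9   -> -85 1 -9
BINARY_ADD      -> -85 -8
LOAD_CONST 0    -> -85 -8 0
BINARY_SUBTRACT -> -85 -8
BINARY_ADD      -> -93
UNARY_NEGATIVE  -> 93
LOAD_CONST -5   -> 93 -5
BINARY_MULTIPLY -> -465
LOAD_CONST 3    -> -465 3
LOAD_CONST 26   -> -465 3 26
LOAD_CONST 43   -> -465 3 26 43
UNARY_NEGATIVE  -> -465 3 26 -43

[-465, 3, 26, -43]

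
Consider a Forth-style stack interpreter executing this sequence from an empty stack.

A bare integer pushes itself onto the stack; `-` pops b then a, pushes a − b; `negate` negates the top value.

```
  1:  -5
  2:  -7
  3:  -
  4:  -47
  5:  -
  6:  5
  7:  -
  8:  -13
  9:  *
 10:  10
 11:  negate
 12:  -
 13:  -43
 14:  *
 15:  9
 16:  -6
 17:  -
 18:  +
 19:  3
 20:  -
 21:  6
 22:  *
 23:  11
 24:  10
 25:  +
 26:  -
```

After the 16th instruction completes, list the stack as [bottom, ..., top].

-5     -> -5
-7     -> -5 -7
-      -> 2
-47    -> 2 -47
-      -> 49
5      -> 49 5
-      -> 44
-13    -> 44 -13
*      -> -572
10     -> -572 10
negate -> -572 -10
-      -> -562
-43    -> -562 -43
*      -> 24166
9      -> 24166 9
-6     -> 24166 9 -6

[24166, 9, -6]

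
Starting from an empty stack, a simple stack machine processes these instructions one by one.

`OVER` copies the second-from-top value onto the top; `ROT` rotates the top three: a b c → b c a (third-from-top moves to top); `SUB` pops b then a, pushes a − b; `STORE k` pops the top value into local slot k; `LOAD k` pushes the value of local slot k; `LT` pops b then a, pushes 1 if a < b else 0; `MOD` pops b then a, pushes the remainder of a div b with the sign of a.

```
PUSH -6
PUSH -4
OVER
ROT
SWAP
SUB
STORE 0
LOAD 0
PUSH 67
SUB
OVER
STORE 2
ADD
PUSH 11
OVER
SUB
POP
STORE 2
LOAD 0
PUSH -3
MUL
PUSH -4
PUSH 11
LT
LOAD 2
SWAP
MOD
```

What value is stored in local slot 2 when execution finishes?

-71

PUSH -6  -6
PUSH -4  -6 -4
OVER     -6 -4 -6
ROT      -4 -6 -6
SWAP     -4 -6 -6
SUB      -4 0
STORE 0  -4
LOAD 0   -4 0
PUSH 67  -4 0 67
SUB      -4 -67
OVER     -4 -67 -4
STORE 2  -4 -67
ADD      -71
PUSH 11  -71 11
OVER     -71 11 -71
SUB      -71 82
POP      -71
STORE 2  (empty)
LOAD 0   0
PUSH -3  0 -3
MUL      0
PUSH -4  0 -4
PUSH 11  0 -4 11
LT       0 1
LOAD 2   0 1 -71
SWAP     0 -71 1
MOD      0 0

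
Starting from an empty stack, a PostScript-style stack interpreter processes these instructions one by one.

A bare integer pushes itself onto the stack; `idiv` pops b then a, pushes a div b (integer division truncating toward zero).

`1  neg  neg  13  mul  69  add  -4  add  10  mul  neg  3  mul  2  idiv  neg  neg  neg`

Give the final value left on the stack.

1     1
neg   -1
neg   1
13    1 13
mul   13
69    13 69
add   82
-4    82 -4
add   78
10    78 10
mul   780
neg   -780
3     -780 3
mul   -2340
2     -2340 2
idiv  -1170
neg   1170
neg   -1170
neg   1170

1170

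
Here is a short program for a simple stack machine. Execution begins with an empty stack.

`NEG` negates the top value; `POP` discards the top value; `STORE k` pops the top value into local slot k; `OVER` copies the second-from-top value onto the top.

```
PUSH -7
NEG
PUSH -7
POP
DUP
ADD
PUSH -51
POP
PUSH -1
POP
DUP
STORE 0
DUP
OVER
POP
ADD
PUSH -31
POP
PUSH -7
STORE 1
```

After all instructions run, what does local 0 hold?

PUSH -7  → [-7]
NEG      → [7]
PUSH -7  → [7, -7]
POP      → [7]
DUP      → [7, 7]
ADD      → [14]
PUSH -51 → [14, -51]
POP      → [14]
PUSH -1  → [14, -1]
POP      → [14]
DUP      → [14, 14]
STORE 0  → [14]
DUP      → [14, 14]
OVER     → [14, 14, 14]
POP      → [14, 14]
ADD      → [28]
PUSH -31 → [28, -31]
POP      → [28]
PUSH -7  → [28, -7]
STORE 1  → [28]

14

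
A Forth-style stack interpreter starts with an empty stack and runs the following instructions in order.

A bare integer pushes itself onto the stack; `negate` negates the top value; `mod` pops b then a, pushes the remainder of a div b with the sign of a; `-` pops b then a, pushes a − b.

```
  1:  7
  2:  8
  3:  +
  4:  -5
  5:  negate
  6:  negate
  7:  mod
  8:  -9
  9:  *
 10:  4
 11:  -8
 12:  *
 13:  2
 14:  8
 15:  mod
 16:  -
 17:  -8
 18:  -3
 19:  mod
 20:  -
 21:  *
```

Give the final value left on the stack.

0

7       7
8       7 8
+       15
-5      15 -5
negate  15 5
negate  15 -5
mod     0
-9      0 -9
*       0
4       0 4
-8      0 4 -8
*       0 -32
2       0 -32 2
8       0 -32 2 8
mod     0 -32 2
-       0 -34
-8      0 -34 -8
-3      0 -34 -8 -3
mod     0 -34 -2
-       0 -32
*       0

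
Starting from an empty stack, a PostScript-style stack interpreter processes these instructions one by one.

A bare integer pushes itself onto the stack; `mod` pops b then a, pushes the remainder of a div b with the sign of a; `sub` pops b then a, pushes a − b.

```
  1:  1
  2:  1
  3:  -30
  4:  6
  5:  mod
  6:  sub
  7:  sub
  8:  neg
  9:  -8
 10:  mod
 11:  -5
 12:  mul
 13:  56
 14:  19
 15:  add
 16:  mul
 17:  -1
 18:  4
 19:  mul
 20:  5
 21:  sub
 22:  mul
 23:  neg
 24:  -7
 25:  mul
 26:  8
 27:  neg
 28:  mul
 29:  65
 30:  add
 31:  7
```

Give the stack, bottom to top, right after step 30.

1   -> [1]
1   -> [1, 1]
-30 -> [1, 1, -30]
6   -> [1, 1, -30, 6]
mod -> [1, 1, 0]
sub -> [1, 1]
sub -> [0]
neg -> [0]
-8  -> [0, -8]
mod -> [0]
-5  -> [0, -5]
mul -> [0]
56  -> [0, 56]
19  -> [0, 56, 19]
add -> [0, 75]
mul -> [0]
-1  -> [0, -1]
4   -> [0, -1, 4]
mul -> [0, -4]
5   -> [0, -4, 5]
sub -> [0, -9]
mul -> [0]
neg -> [0]
-7  -> [0, -7]
mul -> [0]
8   -> [0, 8]
neg -> [0, -8]
mul -> [0]
65  -> [0, 65]
add -> [65]

[65]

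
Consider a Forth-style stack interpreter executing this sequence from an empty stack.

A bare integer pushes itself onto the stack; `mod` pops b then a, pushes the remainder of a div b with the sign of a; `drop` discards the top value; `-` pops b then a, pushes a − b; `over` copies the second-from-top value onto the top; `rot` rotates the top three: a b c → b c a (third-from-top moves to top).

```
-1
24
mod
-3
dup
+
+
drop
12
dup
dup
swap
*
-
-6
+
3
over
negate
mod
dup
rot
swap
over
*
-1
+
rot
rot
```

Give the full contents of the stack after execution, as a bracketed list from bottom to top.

-1      [-1]
24      [-1, 24]
mod     [-1]
-3      [-1, -3]
dup     [-1, -3, -3]
+       [-1, -6]
+       [-7]
drop    []
12      [12]
dup     [12, 12]
dup     [12, 12, 12]
swap    [12, 12, 12]
*       [12, 144]
-       [-132]
-6      [-132, -6]
+       [-138]
3       [-138, 3]
over    [-138, 3, -138]
negate  [-138, 3, 138]
mod     [-138, 3]
dup     [-138, 3, 3]
rot     [3, 3, -138]
swap    [3, -138, 3]
over    [3, -138, 3, -138]
*       [3, -138, -414]
-1      [3, -138, -414, -1]
+       [3, -138, -415]
rot     [-138, -415, 3]
rot     [-415, 3, -138]

[-415, 3, -138]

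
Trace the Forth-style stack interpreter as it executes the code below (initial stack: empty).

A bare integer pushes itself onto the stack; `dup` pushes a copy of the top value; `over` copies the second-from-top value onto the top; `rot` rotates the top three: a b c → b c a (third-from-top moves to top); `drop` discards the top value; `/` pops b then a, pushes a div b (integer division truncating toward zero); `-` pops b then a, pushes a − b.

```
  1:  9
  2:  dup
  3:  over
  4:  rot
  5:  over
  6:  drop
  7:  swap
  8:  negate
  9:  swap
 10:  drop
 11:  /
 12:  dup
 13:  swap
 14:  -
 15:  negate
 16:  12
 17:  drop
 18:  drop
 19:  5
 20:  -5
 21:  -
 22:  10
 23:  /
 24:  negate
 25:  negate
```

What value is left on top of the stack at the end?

1

9      -> 9
dup    -> 9 9
over   -> 9 9 9
rot    -> 9 9 9
over   -> 9 9 9 9
drop   -> 9 9 9
swap   -> 9 9 9
negate -> 9 9 -9
swap   -> 9 -9 9
drop   -> 9 -9
/      -> -1
dup    -> -1 -1
swap   -> -1 -1
-      -> 0
negate -> 0
12     -> 0 12
drop   -> 0
drop   -> (empty)
5      -> 5
-5     -> 5 -5
-      -> 10
10     -> 10 10
/      -> 1
negate -> -1
negate -> 1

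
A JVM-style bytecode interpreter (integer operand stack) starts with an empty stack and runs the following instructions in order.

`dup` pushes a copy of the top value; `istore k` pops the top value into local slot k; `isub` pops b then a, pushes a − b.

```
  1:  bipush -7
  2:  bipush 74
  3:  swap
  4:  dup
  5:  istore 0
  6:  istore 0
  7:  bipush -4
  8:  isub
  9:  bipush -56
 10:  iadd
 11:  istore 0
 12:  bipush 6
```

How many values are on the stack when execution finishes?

bipush -7   -7
bipush 74   -7 74
swap        74 -7
dup         74 -7 -7
istore 0    74 -7
istore 0    74
bipush -4   74 -4
isub        78
bipush -56  78 -56
iadd        22
istore 0    (empty)
bipush 6    6

1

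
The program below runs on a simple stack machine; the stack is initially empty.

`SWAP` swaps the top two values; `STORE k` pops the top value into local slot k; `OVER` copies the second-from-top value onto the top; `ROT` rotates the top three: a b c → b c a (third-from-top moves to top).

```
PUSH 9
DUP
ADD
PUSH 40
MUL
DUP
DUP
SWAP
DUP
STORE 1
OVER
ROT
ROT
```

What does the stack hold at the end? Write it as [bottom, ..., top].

[720, 720, 720, 720]

PUSH 9  : 9
DUP     : 9 9
ADD     : 18
PUSH 40 : 18 40
MUL     : 720
DUP     : 720 720
DUP     : 720 720 720
SWAP    : 720 720 720
DUP     : 720 720 720 720
STORE 1 : 720 720 720
OVER    : 720 720 720 720
ROT     : 720 720 720 720
ROT     : 720 720 720 720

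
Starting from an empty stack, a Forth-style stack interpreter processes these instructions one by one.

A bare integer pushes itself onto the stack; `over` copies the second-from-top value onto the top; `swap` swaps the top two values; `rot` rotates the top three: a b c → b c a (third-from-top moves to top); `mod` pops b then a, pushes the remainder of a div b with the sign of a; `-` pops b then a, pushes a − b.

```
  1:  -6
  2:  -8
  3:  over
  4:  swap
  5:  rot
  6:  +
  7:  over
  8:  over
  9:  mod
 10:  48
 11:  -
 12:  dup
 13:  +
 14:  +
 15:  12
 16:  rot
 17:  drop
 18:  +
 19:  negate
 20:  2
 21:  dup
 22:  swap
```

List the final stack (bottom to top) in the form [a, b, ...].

-6      -6
-8      -6 -8
over    -6 -8 -6
swap    -6 -6 -8
rot     -6 -8 -6
+       -6 -14
over    -6 -14 -6
over    -6 -14 -6 -14
mod     -6 -14 -6
48      -6 -14 -6 48
-       -6 -14 -54
dup     -6 -14 -54 -54
+       -6 -14 -108
+       -6 -122
12      -6 -122 12
rot     -122 12 -6
drop    -122 12
+       -110
negate  110
2       110 2
dup     110 2 2
swap    110 2 2

[110, 2, 2]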